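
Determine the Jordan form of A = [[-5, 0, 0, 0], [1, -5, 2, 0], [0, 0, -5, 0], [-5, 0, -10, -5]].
J = [[-5, 1, 0, 0], [0, -5, 0, 0], [0, 0, -5, 0], [0, 0, 0, -5]]

The characteristic polynomial is det(xI - A) = (x + 5)^4, so the eigenvalues are -5 (algebraic multiplicity 4).

For λ = -5: rank(A + 5I) = 1, rank((A + 5I)^2) = 0. The eigenspace has dimension 4 - 1 = 3, so there are 3 Jordan blocks; the rank sequence gives block sizes [2, 1, 1].

Assembling the blocks gives the Jordan form J above.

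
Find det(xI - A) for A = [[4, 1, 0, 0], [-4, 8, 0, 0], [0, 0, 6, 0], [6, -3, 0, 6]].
χ_A(x) = (x - 6)^4

xI - A = [[x - 4, -1, 0, 0], [4, x - 8, 0, 0], [0, 0, x - 6, 0], [-6, 3, 0, x - 6]].

Expanding det(xI - A) along the first row:
det(xI - A) = + (x - 4)·det([[x - 8, 0, 0], [0, x - 6, 0], [3, 0, x - 6]]) - (-1)·det([[4, 0, 0], [0, x - 6, 0], [-6, 0, x - 6]]) + (0)·det([[4, x - 8, 0], [0, 0, 0], [-6, 3, x - 6]]) - (0)·det([[4, x - 8, 0], [0, 0, x - 6], [-6, 3, 0]]).

Evaluating gives χ_A(x) = x^4 - 24x^3 + 216x^2 - 864x + 1296 = (x - 6)^4.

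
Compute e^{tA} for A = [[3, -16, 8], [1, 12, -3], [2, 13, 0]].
e^{tA} = [[(2*t^2 - 2*t + 1)*e^{5*t}, 4*t*(3*t - 4)*e^{5*t}, 4*t*(2 - t)*e^{5*t}], [t*(2 - t)*e^{5*t}/2, (-3*t^2 + 7*t + 1)*e^{5*t}, t*(t - 3)*e^{5*t}], [t*(4 - t)*e^{5*t}/2, t*(13 - 3*t)*e^{5*t}, (t^2 - 5*t + 1)*e^{5*t}]]

A has Jordan form J = [[5, 1, 0], [0, 5, 1], [0, 0, 5]] with A = PJP^{-1}, so e^{tA} = P e^{tJ} P^{-1}.

For a Jordan block J_k(λ), e^{tJ_k(λ)} = e^{λt} · (I + tN + t^2 N^2/2! + ... + t^{k-1} N^{k-1}/(k-1)!) where N is the nilpotent superdiagonal part.

Assembling the blocks and conjugating back gives the entries of e^{tA} as shown above.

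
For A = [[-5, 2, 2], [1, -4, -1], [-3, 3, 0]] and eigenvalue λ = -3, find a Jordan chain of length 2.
We seek v_1 ∈ ker((A + 3I)^2) \ ker(A + 3I), then set v_{i+1} = (A + 3I) v_i.

One such chain is v_1 = [[-1, 3, -3]]^T, v_2 = [[2, -1, 3]]^T. Check: (A + 3I) v_2 = [[0, 0, 0]]^T = 0.

v_1 = [[-1, 3, -3]]^T, v_2 = [[2, -1, 3]]^T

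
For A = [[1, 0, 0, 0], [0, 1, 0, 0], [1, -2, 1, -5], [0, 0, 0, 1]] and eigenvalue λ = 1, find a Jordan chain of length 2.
We seek v_1 ∈ ker((A - I)^2) \ ker(A - I), then set v_{i+1} = (A - I) v_i.

One such chain is v_1 = [[2, 3, -2, -1]]^T, v_2 = [[0, 0, 1, 0]]^T. Check: (A - I) v_2 = [[0, 0, 0, 0]]^T = 0.

v_1 = [[2, 3, -2, -1]]^T, v_2 = [[0, 0, 1, 0]]^T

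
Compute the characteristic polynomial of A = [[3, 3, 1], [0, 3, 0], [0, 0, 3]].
xI - A = [[x - 3, -3, -1], [0, x - 3, 0], [0, 0, x - 3]].

Expanding det(xI - A) along the first row:
det(xI - A) = + (x - 3)·det([[x - 3, 0], [0, x - 3]]) - (-3)·det([[0, 0], [0, x - 3]]) + (-1)·det([[0, x - 3], [0, 0]]).

Evaluating gives χ_A(x) = x^3 - 9x^2 + 27x - 27 = (x - 3)^3.

χ_A(x) = (x - 3)^3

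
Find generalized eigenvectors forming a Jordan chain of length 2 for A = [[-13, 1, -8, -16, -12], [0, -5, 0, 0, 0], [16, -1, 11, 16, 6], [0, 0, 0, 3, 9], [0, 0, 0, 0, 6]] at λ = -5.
v_1 = [[0, 1, 0, 0, 0]]^T, v_2 = [[1, 0, -1, 0, 0]]^T

We seek v_1 ∈ ker((A + 5I)^2) \ ker(A + 5I), then set v_{i+1} = (A + 5I) v_i.

One such chain is v_1 = [[0, 1, 0, 0, 0]]^T, v_2 = [[1, 0, -1, 0, 0]]^T. Check: (A + 5I) v_2 = [[0, 0, 0, 0, 0]]^T = 0.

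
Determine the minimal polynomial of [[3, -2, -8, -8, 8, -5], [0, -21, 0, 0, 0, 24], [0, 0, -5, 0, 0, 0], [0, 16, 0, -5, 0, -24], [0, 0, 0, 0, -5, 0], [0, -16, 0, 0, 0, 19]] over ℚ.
m_A(x) = (x - 3)^2(x + 5)

The characteristic polynomial factors as (x - 3)^2(x + 5)^4. The minimal polynomial is ∏(x - λ)^{k_λ} where k_λ is the size of the largest Jordan block at λ.

For λ = -5: rank(A + 5I) = 2, and the largest Jordan block has size 1 (the smallest k with rank((A + 5I)^k) = rank((A + 5I)^(k+1))).
For λ = 3: rank(A - 3I) = 5, and the largest Jordan block has size 2 (the smallest k with rank((A - 3I)^k) = rank((A - 3I)^(k+1))).

So m_A(x) = (x - 3)^2(x + 5).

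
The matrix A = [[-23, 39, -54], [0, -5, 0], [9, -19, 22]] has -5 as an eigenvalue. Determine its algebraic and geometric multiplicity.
algebraic multiplicity 2, geometric multiplicity 1

The characteristic polynomial is (x - 4)(x + 5)^2, so the factor x + 5 appears with exponent 2: the algebraic multiplicity is 2.

rank(A + 5I) = 2, so the eigenspace has dimension 3 - 2 = 1: the geometric multiplicity is 1.

Since 1 < 2, A is not diagonalizable.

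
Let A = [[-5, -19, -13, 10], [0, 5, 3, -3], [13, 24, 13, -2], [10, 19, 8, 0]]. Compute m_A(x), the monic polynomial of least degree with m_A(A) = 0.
m_A(x) = (x - 5)^3(x + 2)

The characteristic polynomial factors as (x - 5)^3(x + 2). The minimal polynomial is ∏(x - λ)^{k_λ} where k_λ is the size of the largest Jordan block at λ.

For λ = -2: rank(A + 2I) = 3, and the largest Jordan block has size 1 (the smallest k with rank((A + 2I)^k) = rank((A + 2I)^(k+1))).
For λ = 5: rank(A - 5I) = 3, and the largest Jordan block has size 3 (the smallest k with rank((A - 5I)^k) = rank((A - 5I)^(k+1))).

So m_A(x) = (x - 5)^3(x + 2).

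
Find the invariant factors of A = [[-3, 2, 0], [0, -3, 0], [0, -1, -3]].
The Jordan structure of A has elementary divisors (x + 3)^2, (x + 3). Arranging the block sizes at each eigenvalue in decreasing order and taking row products gives the invariant factors.

Invariant factors (smallest first, each dividing the next): x + 3, (x + 3)^2.

Check: the last factor (x + 3)^2 is the minimal polynomial, and the product (x + 3)^3 is the characteristic polynomial.

x + 3, (x + 3)^2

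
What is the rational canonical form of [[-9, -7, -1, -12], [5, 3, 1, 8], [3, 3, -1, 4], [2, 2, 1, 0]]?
R = [[-2, 0, 0, 0], [0, 0, 0, -4], [0, 1, 0, -8], [0, 0, 1, -5]]

The invariant factors of A (the non-unit diagonal entries of the Smith normal form of xI - A over ℚ[x]) are x + 2, (x + 1)(x + 2)^2, each dividing the next. The characteristic polynomial is their product, (x + 1)(x + 2)^3.

The rational canonical form is the block-diagonal matrix of companion matrices C(f_i):
R = [[-2, 0, 0, 0], [0, 0, 0, -4], [0, 1, 0, -8], [0, 0, 1, -5]].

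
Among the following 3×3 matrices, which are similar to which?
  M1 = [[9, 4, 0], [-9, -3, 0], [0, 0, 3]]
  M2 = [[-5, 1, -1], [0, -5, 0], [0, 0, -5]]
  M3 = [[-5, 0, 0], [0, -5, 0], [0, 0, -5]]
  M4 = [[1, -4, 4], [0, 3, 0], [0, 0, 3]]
4 classes: {M1}, {M2}, {M3}, {M4}

Characteristic polynomials: χ_{M1} = (x - 3)^3, χ_{M2} = (x + 5)^3, χ_{M3} = (x + 5)^3, χ_{M4} = (x - 3)^2(x - 1).

{M1}: invariant factors x - 3, (x - 3)^2.

{M2}: invariant factors x + 5, (x + 5)^2.

{M3}: invariant factors x + 5, x + 5, x + 5.

{M4}: invariant factors x - 3, (x - 3)(x - 1).

Matrices are similar if and only if their invariant-factor lists agree; the partition into similarity classes is {M1}, {M2}, {M3}, {M4}.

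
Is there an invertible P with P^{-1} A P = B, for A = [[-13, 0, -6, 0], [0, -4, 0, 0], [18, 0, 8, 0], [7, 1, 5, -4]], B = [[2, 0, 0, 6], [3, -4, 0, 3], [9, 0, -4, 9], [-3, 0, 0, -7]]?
Both have characteristic polynomial (x + 1)(x + 4)^3, but the minimal polynomial of A is (x + 1)(x + 4)^2 while the minimal polynomial of B is (x + 1)(x + 4). The minimal polynomial is a similarity invariant, so A and B are not similar.

No.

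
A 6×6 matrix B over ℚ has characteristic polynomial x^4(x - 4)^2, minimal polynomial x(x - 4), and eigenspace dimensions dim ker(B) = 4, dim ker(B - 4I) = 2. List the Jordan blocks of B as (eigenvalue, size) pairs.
λ = 0: algebraic multiplicity 4 (exponent in χ_B), largest block size 1 (exponent in m_B), 4 blocks (geometric multiplicity). These force block sizes [1, 1, 1, 1].
λ = 4: algebraic multiplicity 2 (exponent in χ_B), largest block size 1 (exponent in m_B), 2 blocks (geometric multiplicity). These force block sizes [1, 1].

Jordan blocks: (0, 1), (0, 1), (0, 1), (0, 1), (4, 1), (4, 1)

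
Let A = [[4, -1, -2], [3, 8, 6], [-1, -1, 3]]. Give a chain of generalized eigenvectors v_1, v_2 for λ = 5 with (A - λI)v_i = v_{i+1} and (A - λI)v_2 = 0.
v_1 = [[0, 1, 0]]^T, v_2 = [[-1, 3, -1]]^T

We seek v_1 ∈ ker((A - 5I)^2) \ ker(A - 5I), then set v_{i+1} = (A - 5I) v_i.

One such chain is v_1 = [[0, 1, 0]]^T, v_2 = [[-1, 3, -1]]^T. Check: (A - 5I) v_2 = [[0, 0, 0]]^T = 0.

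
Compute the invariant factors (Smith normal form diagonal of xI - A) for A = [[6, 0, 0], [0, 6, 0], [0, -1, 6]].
x - 6, (x - 6)^2

The Jordan structure of A has elementary divisors (x - 6)^2, (x - 6). Arranging the block sizes at each eigenvalue in decreasing order and taking row products gives the invariant factors.

Invariant factors (smallest first, each dividing the next): x - 6, (x - 6)^2.

Check: the last factor (x - 6)^2 is the minimal polynomial, and the product (x - 6)^3 is the characteristic polynomial.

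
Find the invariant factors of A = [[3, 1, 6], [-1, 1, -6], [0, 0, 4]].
(x - 4)(x - 2)^2

The Jordan structure of A has elementary divisors (x - 2)^2, (x - 4). Arranging the block sizes at each eigenvalue in decreasing order and taking row products gives the invariant factors.

Invariant factors (smallest first, each dividing the next): (x - 4)(x - 2)^2.

Check: the last factor (x - 4)(x - 2)^2 is the minimal polynomial, and the product (x - 4)(x - 2)^2 is the characteristic polynomial.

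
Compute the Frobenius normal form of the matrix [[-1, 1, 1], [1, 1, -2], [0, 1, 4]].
The invariant factors of A (the non-unit diagonal entries of the Smith normal form of xI - A over ℚ[x]) are (x - 3)(x^2 - x - 3), each dividing the next. The characteristic polynomial is their product, (x - 3)(x^2 - x - 3).

The rational canonical form is the block-diagonal matrix of companion matrices C(f_i):
R = [[0, 0, -9], [1, 0, 0], [0, 1, 4]].

Note the characteristic polynomial does not split into linear factors over ℚ, so A has no Jordan form over ℚ; the rational canonical form exists over any field.

R = [[0, 0, -9], [1, 0, 0], [0, 1, 4]]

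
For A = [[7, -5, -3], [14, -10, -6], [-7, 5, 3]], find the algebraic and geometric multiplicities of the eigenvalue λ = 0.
The characteristic polynomial is x^3, so the factor x appears with exponent 3: the algebraic multiplicity is 3.

rank(A) = 1, so the eigenspace has dimension 3 - 1 = 2: the geometric multiplicity is 2.

Since 2 < 3, A is not diagonalizable.

algebraic multiplicity 3, geometric multiplicity 2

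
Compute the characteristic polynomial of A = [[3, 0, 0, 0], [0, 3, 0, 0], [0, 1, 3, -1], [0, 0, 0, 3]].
xI - A = [[x - 3, 0, 0, 0], [0, x - 3, 0, 0], [0, -1, x - 3, 1], [0, 0, 0, x - 3]].

Expanding det(xI - A) along the first row:
det(xI - A) = + (x - 3)·det([[x - 3, 0, 0], [-1, x - 3, 1], [0, 0, x - 3]]) - (0)·det([[0, 0, 0], [0, x - 3, 1], [0, 0, x - 3]]) + (0)·det([[0, x - 3, 0], [0, -1, 1], [0, 0, x - 3]]) - (0)·det([[0, x - 3, 0], [0, -1, x - 3], [0, 0, 0]]).

Evaluating gives χ_A(x) = x^4 - 12x^3 + 54x^2 - 108x + 81 = (x - 3)^4.

χ_A(x) = (x - 3)^4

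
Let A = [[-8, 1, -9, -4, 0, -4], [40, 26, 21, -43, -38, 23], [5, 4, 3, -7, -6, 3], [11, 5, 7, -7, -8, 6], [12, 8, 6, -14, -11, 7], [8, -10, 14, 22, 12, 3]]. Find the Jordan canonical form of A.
J = [[1, 1, 0, 0, 0, 0], [0, 1, 0, 0, 0, 0], [0, 0, 1, 1, 0, 0], [0, 0, 0, 1, 0, 0], [0, 0, 0, 0, 1, 1], [0, 0, 0, 0, 0, 1]]

The characteristic polynomial is det(xI - A) = (x - 1)^6, so the eigenvalues are 1 (algebraic multiplicity 6).

For λ = 1: rank(A - I) = 3, rank((A - I)^2) = 0. The eigenspace has dimension 6 - 3 = 3, so there are 3 Jordan blocks; the rank sequence gives block sizes [2, 2, 2].

Assembling the blocks gives the Jordan form J above.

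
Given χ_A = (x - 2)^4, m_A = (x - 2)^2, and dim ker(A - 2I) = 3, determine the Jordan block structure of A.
Jordan blocks: (2, 2), (2, 1), (2, 1)

λ = 2: algebraic multiplicity 4 (exponent in χ_A), largest block size 2 (exponent in m_A), 3 blocks (geometric multiplicity). These force block sizes [2, 1, 1].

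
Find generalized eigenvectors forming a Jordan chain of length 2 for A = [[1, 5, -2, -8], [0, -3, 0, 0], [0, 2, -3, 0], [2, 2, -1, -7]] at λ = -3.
v_1 = [[3, 1, 0, 2]]^T, v_2 = [[1, 0, 2, 0]]^T

We seek v_1 ∈ ker((A + 3I)^2) \ ker(A + 3I), then set v_{i+1} = (A + 3I) v_i.

One such chain is v_1 = [[3, 1, 0, 2]]^T, v_2 = [[1, 0, 2, 0]]^T. Check: (A + 3I) v_2 = [[0, 0, 0, 0]]^T = 0.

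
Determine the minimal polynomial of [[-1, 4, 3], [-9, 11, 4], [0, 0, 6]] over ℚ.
m_A(x) = (x - 6)(x - 5)^2

The characteristic polynomial factors as (x - 6)(x - 5)^2. The minimal polynomial is ∏(x - λ)^{k_λ} where k_λ is the size of the largest Jordan block at λ.

For λ = 5: rank(A - 5I) = 2, and the largest Jordan block has size 2 (the smallest k with rank((A - 5I)^k) = rank((A - 5I)^(k+1))).
For λ = 6: rank(A - 6I) = 2, and the largest Jordan block has size 1 (the smallest k with rank((A - 6I)^k) = rank((A - 6I)^(k+1))).

So m_A(x) = (x - 6)(x - 5)^2.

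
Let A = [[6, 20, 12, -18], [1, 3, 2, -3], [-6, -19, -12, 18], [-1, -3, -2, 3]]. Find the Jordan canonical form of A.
The characteristic polynomial is det(xI - A) = x^4, so the eigenvalues are 0 (algebraic multiplicity 4).

For λ = 0: rank(A) = 2, rank(A^2) = 1, rank(A^3) = 0. The eigenspace has dimension 4 - 2 = 2, so there are 2 Jordan blocks; the rank sequence gives block sizes [3, 1].

Assembling the blocks gives the Jordan form J above.

J = [[0, 1, 0, 0], [0, 0, 1, 0], [0, 0, 0, 0], [0, 0, 0, 0]]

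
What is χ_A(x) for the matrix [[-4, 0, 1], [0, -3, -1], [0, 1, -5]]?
χ_A(x) = (x + 4)^3

xI - A = [[x + 4, 0, -1], [0, x + 3, 1], [0, -1, x + 5]].

Expanding det(xI - A) along the first row:
det(xI - A) = + (x + 4)·det([[x + 3, 1], [-1, x + 5]]) - (0)·det([[0, 1], [0, x + 5]]) + (-1)·det([[0, x + 3], [0, -1]]).

Evaluating gives χ_A(x) = x^3 + 12x^2 + 48x + 64 = (x + 4)^3.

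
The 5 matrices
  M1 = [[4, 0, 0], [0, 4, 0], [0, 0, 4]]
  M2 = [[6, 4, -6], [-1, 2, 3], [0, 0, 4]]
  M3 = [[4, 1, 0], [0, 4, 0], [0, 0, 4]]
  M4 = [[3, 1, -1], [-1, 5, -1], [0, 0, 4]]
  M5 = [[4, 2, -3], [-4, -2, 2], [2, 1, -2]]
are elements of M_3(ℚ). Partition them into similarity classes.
Characteristic polynomials: χ_{M1} = (x - 4)^3, χ_{M2} = (x - 4)^3, χ_{M3} = (x - 4)^3, χ_{M4} = (x - 4)^3, χ_{M5} = x^3.

{M1}: invariant factors x - 4, x - 4, x - 4.

{M2, M3, M4}: invariant factors x - 4, (x - 4)^2.

{M5}: invariant factors x^3.

Matrices are similar if and only if their invariant-factor lists agree; the partition into similarity classes is {M1}, {M2, M3, M4}, {M5}.

3 classes: {M1}, {M2, M3, M4}, {M5}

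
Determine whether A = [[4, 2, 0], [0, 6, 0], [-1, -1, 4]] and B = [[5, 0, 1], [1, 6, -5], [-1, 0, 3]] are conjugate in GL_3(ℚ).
Yes.

Two matrices over a field are similar if and only if they have the same invariant factors.

Both A and B have characteristic polynomial (x - 6)(x - 4)^2 and minimal polynomial (x - 6)(x - 4)^2. Computing further, both have invariant factors (x - 6)(x - 4)^2. Hence A and B are similar.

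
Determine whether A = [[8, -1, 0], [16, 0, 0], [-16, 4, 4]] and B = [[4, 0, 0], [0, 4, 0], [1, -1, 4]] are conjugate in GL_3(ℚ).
Two matrices over a field are similar if and only if they have the same invariant factors.

Both A and B have characteristic polynomial (x - 4)^3 and minimal polynomial (x - 4)^2. Computing further, both have invariant factors x - 4, (x - 4)^2. Hence A and B are similar.

Yes.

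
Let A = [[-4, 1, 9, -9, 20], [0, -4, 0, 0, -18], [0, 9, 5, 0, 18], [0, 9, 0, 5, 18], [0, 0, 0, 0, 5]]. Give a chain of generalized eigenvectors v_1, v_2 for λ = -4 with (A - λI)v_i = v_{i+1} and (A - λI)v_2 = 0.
We seek v_1 ∈ ker((A + 4I)^2) \ ker(A + 4I), then set v_{i+1} = (A + 4I) v_i.

One such chain is v_1 = [[0, 1, -1, -1, 0]]^T, v_2 = [[1, 0, 0, 0, 0]]^T. Check: (A + 4I) v_2 = [[0, 0, 0, 0, 0]]^T = 0.

v_1 = [[0, 1, -1, -1, 0]]^T, v_2 = [[1, 0, 0, 0, 0]]^T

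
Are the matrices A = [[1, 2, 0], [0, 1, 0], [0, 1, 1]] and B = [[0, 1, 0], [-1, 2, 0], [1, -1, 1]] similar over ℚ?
Two matrices over a field are similar if and only if they have the same invariant factors.

Both A and B have characteristic polynomial (x - 1)^3 and minimal polynomial (x - 1)^2. Computing further, both have invariant factors x - 1, (x - 1)^2. Hence A and B are similar.

Yes.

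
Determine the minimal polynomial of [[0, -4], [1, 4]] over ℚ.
m_A(x) = (x - 2)^2

The characteristic polynomial factors as (x - 2)^2. The minimal polynomial is ∏(x - λ)^{k_λ} where k_λ is the size of the largest Jordan block at λ.

For λ = 2: rank(A - 2I) = 1, and the largest Jordan block has size 2 (the smallest k with rank((A - 2I)^k) = rank((A - 2I)^(k+1))).

So m_A(x) = (x - 2)^2.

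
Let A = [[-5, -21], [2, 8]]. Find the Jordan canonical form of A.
The characteristic polynomial is det(xI - A) = (x - 2)(x - 1), so the eigenvalues are 1 (algebraic multiplicity 1), 2 (algebraic multiplicity 1).

For λ = 1: algebraic multiplicity 1 gives one 1×1 block.

For λ = 2: algebraic multiplicity 1 gives one 1×1 block.

Assembling the blocks gives the Jordan form J above.

J = [[1, 0], [0, 2]]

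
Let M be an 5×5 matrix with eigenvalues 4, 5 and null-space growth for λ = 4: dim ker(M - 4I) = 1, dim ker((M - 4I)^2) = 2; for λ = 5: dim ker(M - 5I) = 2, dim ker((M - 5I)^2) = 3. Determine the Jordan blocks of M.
Jordan blocks: (4, 2), (5, 2), (5, 1)

λ = 4: successive nullity increments [1, 1] count blocks of size ≥ k; block sizes are [2].
λ = 5: successive nullity increments [2, 1] count blocks of size ≥ k; block sizes are [2, 1].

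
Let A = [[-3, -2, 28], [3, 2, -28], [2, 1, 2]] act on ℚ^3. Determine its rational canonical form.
The invariant factors of A (the non-unit diagonal entries of the Smith normal form of xI - A over ℚ[x]) are x(x - 6)(x + 5), each dividing the next. The characteristic polynomial is their product, x(x - 6)(x + 5).

The rational canonical form is the block-diagonal matrix of companion matrices C(f_i):
R = [[0, 0, 0], [1, 0, 30], [0, 1, 1]].

R = [[0, 0, 0], [1, 0, 30], [0, 1, 1]]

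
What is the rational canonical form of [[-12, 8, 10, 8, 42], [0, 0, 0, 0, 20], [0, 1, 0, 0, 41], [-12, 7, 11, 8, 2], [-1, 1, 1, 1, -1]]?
The invariant factors of A (the non-unit diagonal entries of the Smith normal form of xI - A over ℚ[x]) are x + 4, (x - 5)(x + 1)^2(x + 4), each dividing the next. The characteristic polynomial is their product, (x - 5)(x + 1)^2(x + 4)^2.

The rational canonical form is the block-diagonal matrix of companion matrices C(f_i):
R = [[-4, 0, 0, 0, 0], [0, 0, 0, 0, 20], [0, 1, 0, 0, 41], [0, 0, 1, 0, 21], [0, 0, 0, 1, -1]].

R = [[-4, 0, 0, 0, 0], [0, 0, 0, 0, 20], [0, 1, 0, 0, 41], [0, 0, 1, 0, 21], [0, 0, 0, 1, -1]]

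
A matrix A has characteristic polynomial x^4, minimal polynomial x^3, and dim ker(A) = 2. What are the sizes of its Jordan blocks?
Jordan blocks: (0, 3), (0, 1)

λ = 0: algebraic multiplicity 4 (exponent in χ_A), largest block size 3 (exponent in m_A), 2 blocks (geometric multiplicity). These force block sizes [3, 1].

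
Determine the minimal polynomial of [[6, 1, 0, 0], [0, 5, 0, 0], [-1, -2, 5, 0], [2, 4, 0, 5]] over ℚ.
m_A(x) = (x - 6)(x - 5)^2

The characteristic polynomial factors as (x - 6)(x - 5)^3. The minimal polynomial is ∏(x - λ)^{k_λ} where k_λ is the size of the largest Jordan block at λ.

For λ = 5: rank(A - 5I) = 2, and the largest Jordan block has size 2 (the smallest k with rank((A - 5I)^k) = rank((A - 5I)^(k+1))).
For λ = 6: rank(A - 6I) = 3, and the largest Jordan block has size 1 (the smallest k with rank((A - 6I)^k) = rank((A - 6I)^(k+1))).

So m_A(x) = (x - 6)(x - 5)^2.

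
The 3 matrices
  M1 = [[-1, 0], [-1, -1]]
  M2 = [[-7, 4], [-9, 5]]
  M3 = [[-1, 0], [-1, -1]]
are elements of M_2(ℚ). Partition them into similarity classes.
1 class: {M1, M2, M3}

Characteristic polynomials: χ_{M1} = (x + 1)^2, χ_{M2} = (x + 1)^2, χ_{M3} = (x + 1)^2.

{M1, M2, M3}: invariant factors (x + 1)^2.

Matrices are similar if and only if their invariant-factor lists agree; the partition into similarity classes is {M1, M2, M3}.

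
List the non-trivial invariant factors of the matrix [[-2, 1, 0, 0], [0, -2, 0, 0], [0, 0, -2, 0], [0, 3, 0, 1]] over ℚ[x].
The Jordan structure of A has elementary divisors (x + 2)^2, (x + 2), (x - 1). Arranging the block sizes at each eigenvalue in decreasing order and taking row products gives the invariant factors.

Invariant factors (smallest first, each dividing the next): x + 2, (x - 1)(x + 2)^2.

Check: the last factor (x - 1)(x + 2)^2 is the minimal polynomial, and the product (x - 1)(x + 2)^3 is the characteristic polynomial.

x + 2, (x - 1)(x + 2)^2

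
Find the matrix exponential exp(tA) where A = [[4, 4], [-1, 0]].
A has Jordan form J = [[2, 1], [0, 2]] with A = PJP^{-1}, so e^{tA} = P e^{tJ} P^{-1}.

For a Jordan block J_k(λ), e^{tJ_k(λ)} = e^{λt} · (I + tN + t^2 N^2/2! + ... + t^{k-1} N^{k-1}/(k-1)!) where N is the nilpotent superdiagonal part.

Assembling the blocks and conjugating back gives the entries of e^{tA} as shown above.

e^{tA} = [[(2*t + 1)*e^{2*t}, 4*t*e^{2*t}], [-t*e^{2*t}, (1 - 2*t)*e^{2*t}]]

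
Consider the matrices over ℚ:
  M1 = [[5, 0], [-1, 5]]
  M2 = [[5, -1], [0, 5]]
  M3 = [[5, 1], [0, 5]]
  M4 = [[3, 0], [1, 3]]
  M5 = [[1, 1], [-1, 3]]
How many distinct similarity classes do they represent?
Characteristic polynomials: χ_{M1} = (x - 5)^2, χ_{M2} = (x - 5)^2, χ_{M3} = (x - 5)^2, χ_{M4} = (x - 3)^2, χ_{M5} = (x - 2)^2.

{M1, M2, M3}: invariant factors (x - 5)^2.

{M4}: invariant factors (x - 3)^2.

{M5}: invariant factors (x - 2)^2.

Matrices are similar if and only if their invariant-factor lists agree; the partition into similarity classes is {M1, M2, M3}, {M4}, {M5}.

3 classes: {M1, M2, M3}, {M4}, {M5}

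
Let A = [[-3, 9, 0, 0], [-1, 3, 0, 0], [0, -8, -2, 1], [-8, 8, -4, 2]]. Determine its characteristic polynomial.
xI - A = [[x + 3, -9, 0, 0], [1, x - 3, 0, 0], [0, 8, x + 2, -1], [8, -8, 4, x - 2]].

Expanding det(xI - A) along the first row:
det(xI - A) = + (x + 3)·det([[x - 3, 0, 0], [8, x + 2, -1], [-8, 4, x - 2]]) - (-9)·det([[1, 0, 0], [0, x + 2, -1], [8, 4, x - 2]]) + (0)·det([[1, x - 3, 0], [0, 8, -1], [8, -8, x - 2]]) - (0)·det([[1, x - 3, 0], [0, 8, x + 2], [8, -8, 4]]).

Evaluating gives χ_A(x) = x^4.

χ_A(x) = x^4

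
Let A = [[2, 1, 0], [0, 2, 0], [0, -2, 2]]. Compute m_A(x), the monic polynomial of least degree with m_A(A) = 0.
The characteristic polynomial factors as (x - 2)^3. The minimal polynomial is ∏(x - λ)^{k_λ} where k_λ is the size of the largest Jordan block at λ.

For λ = 2: rank(A - 2I) = 1, and the largest Jordan block has size 2 (the smallest k with rank((A - 2I)^k) = rank((A - 2I)^(k+1))).

So m_A(x) = (x - 2)^2.

m_A(x) = (x - 2)^2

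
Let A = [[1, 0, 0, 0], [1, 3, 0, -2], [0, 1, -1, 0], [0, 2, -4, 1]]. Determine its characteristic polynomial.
xI - A = [[x - 1, 0, 0, 0], [-1, x - 3, 0, 2], [0, -1, x + 1, 0], [0, -2, 4, x - 1]].

Expanding det(xI - A) along the first row:
det(xI - A) = + (x - 1)·det([[x - 3, 0, 2], [-1, x + 1, 0], [-2, 4, x - 1]]) - (0)·det([[-1, 0, 2], [0, x + 1, 0], [0, 4, x - 1]]) + (0)·det([[-1, x - 3, 2], [0, -1, 0], [0, -2, x - 1]]) - (0)·det([[-1, x - 3, 0], [0, -1, x + 1], [0, -2, 4]]).

Evaluating gives χ_A(x) = x^4 - 4x^3 + 6x^2 - 4x + 1 = (x - 1)^4.

χ_A(x) = (x - 1)^4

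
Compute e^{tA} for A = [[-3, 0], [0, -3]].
e^{tA} = [[e^{-3*t}, 0], [0, e^{-3*t}]]

A has Jordan form J = [[-3, 0], [0, -3]] with A = PJP^{-1}, so e^{tA} = P e^{tJ} P^{-1}.

For a Jordan block J_k(λ), e^{tJ_k(λ)} = e^{λt} · (I + tN + t^2 N^2/2! + ... + t^{k-1} N^{k-1}/(k-1)!) where N is the nilpotent superdiagonal part.

Assembling the blocks and conjugating back gives the entries of e^{tA} as shown above.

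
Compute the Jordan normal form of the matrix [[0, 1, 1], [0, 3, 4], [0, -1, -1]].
The characteristic polynomial is det(xI - A) = x(x - 1)^2, so the eigenvalues are 0 (algebraic multiplicity 1), 1 (algebraic multiplicity 2).

For λ = 0: algebraic multiplicity 1 gives one 1×1 block.

For λ = 1: rank(A - I) = 2, rank((A - I)^2) = 1. The eigenspace has dimension 3 - 2 = 1, so there is 1 Jordan block; the rank sequence gives block sizes [2].

Assembling the blocks gives the Jordan form J above.

J = [[0, 0, 0], [0, 1, 1], [0, 0, 1]]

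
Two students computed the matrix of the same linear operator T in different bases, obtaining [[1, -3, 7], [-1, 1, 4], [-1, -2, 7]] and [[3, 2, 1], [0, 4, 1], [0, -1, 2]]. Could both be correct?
Yes.

Two matrices over a field are similar if and only if they have the same invariant factors.

Both A and B have characteristic polynomial (x - 3)^3 and minimal polynomial (x - 3)^3. Computing further, both have invariant factors (x - 3)^3. Hence A and B are similar.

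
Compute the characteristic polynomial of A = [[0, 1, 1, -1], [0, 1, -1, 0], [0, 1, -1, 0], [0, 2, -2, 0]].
χ_A(x) = x^4

xI - A = [[x, -1, -1, 1], [0, x - 1, 1, 0], [0, -1, x + 1, 0], [0, -2, 2, x]].

Expanding det(xI - A) along the first row:
det(xI - A) = + (x)·det([[x - 1, 1, 0], [-1, x + 1, 0], [-2, 2, x]]) - (-1)·det([[0, 1, 0], [0, x + 1, 0], [0, 2, x]]) + (-1)·det([[0, x - 1, 0], [0, -1, 0], [0, -2, x]]) - (1)·det([[0, x - 1, 1], [0, -1, x + 1], [0, -2, 2]]).

Evaluating gives χ_A(x) = x^4.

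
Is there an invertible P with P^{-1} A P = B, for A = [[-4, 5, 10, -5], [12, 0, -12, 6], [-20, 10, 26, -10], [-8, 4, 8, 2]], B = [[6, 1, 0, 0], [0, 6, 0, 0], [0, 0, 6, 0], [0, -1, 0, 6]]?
Two matrices over a field are similar if and only if they have the same invariant factors.

Both A and B have characteristic polynomial (x - 6)^4 and minimal polynomial (x - 6)^2. Computing further, both have invariant factors x - 6, x - 6, (x - 6)^2. Hence A and B are similar.

Yes.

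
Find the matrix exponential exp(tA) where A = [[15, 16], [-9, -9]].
A has Jordan form J = [[3, 1], [0, 3]] with A = PJP^{-1}, so e^{tA} = P e^{tJ} P^{-1}.

For a Jordan block J_k(λ), e^{tJ_k(λ)} = e^{λt} · (I + tN + t^2 N^2/2! + ... + t^{k-1} N^{k-1}/(k-1)!) where N is the nilpotent superdiagonal part.

Assembling the blocks and conjugating back gives the entries of e^{tA} as shown above.

e^{tA} = [[(12*t + 1)*e^{3*t}, 16*t*e^{3*t}], [-9*t*e^{3*t}, (1 - 12*t)*e^{3*t}]]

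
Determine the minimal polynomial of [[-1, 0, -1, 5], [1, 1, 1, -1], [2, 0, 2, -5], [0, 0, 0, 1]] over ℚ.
The characteristic polynomial factors as x(x - 1)^3. The minimal polynomial is ∏(x - λ)^{k_λ} where k_λ is the size of the largest Jordan block at λ.

For λ = 0: rank(A) = 3, and the largest Jordan block has size 1 (the smallest k with rank(A^k) = rank(A^(k+1))).
For λ = 1: rank(A - I) = 2, and the largest Jordan block has size 2 (the smallest k with rank((A - I)^k) = rank((A - I)^(k+1))).

So m_A(x) = x(x - 1)^2.

m_A(x) = x(x - 1)^2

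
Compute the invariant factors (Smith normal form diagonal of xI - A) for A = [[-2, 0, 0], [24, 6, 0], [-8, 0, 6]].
The Jordan structure of A has elementary divisors (x + 2), (x - 6), (x - 6). Arranging the block sizes at each eigenvalue in decreasing order and taking row products gives the invariant factors.

Invariant factors (smallest first, each dividing the next): x - 6, (x - 6)(x + 2).

Check: the last factor (x - 6)(x + 2) is the minimal polynomial, and the product (x - 6)^2(x + 2) is the characteristic polynomial.

x - 6, (x - 6)(x + 2)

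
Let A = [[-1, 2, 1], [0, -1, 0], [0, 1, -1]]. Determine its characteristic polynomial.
xI - A = [[x + 1, -2, -1], [0, x + 1, 0], [0, -1, x + 1]].

Expanding det(xI - A) along the first row:
det(xI - A) = + (x + 1)·det([[x + 1, 0], [-1, x + 1]]) - (-2)·det([[0, 0], [0, x + 1]]) + (-1)·det([[0, x + 1], [0, -1]]).

Evaluating gives χ_A(x) = x^3 + 3x^2 + 3x + 1 = (x + 1)^3.

χ_A(x) = (x + 1)^3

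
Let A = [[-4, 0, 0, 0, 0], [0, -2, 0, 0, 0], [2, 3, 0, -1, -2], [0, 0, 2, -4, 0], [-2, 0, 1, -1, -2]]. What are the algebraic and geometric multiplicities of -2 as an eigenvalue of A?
The characteristic polynomial is (x + 2)^4(x + 4), so the factor x + 2 appears with exponent 4: the algebraic multiplicity is 4.

rank(A + 2I) = 3, so the eigenspace has dimension 5 - 3 = 2: the geometric multiplicity is 2.

Since 2 < 4, A is not diagonalizable.

algebraic multiplicity 4, geometric multiplicity 2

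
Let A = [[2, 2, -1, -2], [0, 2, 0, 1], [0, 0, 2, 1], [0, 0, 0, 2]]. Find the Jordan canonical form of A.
The characteristic polynomial is det(xI - A) = (x - 2)^4, so the eigenvalues are 2 (algebraic multiplicity 4).

For λ = 2: rank(A - 2I) = 2, rank((A - 2I)^2) = 1, rank((A - 2I)^3) = 0. The eigenspace has dimension 4 - 2 = 2, so there are 2 Jordan blocks; the rank sequence gives block sizes [3, 1].

Assembling the blocks gives the Jordan form J above.

J = [[2, 1, 0, 0], [0, 2, 1, 0], [0, 0, 2, 0], [0, 0, 0, 2]]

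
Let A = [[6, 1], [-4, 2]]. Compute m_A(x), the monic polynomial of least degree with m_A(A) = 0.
m_A(x) = (x - 4)^2

The characteristic polynomial factors as (x - 4)^2. The minimal polynomial is ∏(x - λ)^{k_λ} where k_λ is the size of the largest Jordan block at λ.

For λ = 4: rank(A - 4I) = 1, and the largest Jordan block has size 2 (the smallest k with rank((A - 4I)^k) = rank((A - 4I)^(k+1))).

So m_A(x) = (x - 4)^2.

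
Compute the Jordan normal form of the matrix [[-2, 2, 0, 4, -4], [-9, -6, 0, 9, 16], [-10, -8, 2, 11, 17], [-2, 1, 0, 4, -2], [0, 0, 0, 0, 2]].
J = [[-3, 1, 0, 0, 0], [0, -3, 0, 0, 0], [0, 0, 2, 1, 0], [0, 0, 0, 2, 0], [0, 0, 0, 0, 2]]

The characteristic polynomial is det(xI - A) = (x - 2)^3(x + 3)^2, so the eigenvalues are -3 (algebraic multiplicity 2), 2 (algebraic multiplicity 3).

For λ = -3: rank(A + 3I) = 4, rank((A + 3I)^2) = 3. The eigenspace has dimension 5 - 4 = 1, so there is 1 Jordan block; the rank sequence gives block sizes [2].

For λ = 2: rank(A - 2I) = 3, rank((A - 2I)^2) = 2. The eigenspace has dimension 5 - 3 = 2, so there are 2 Jordan blocks; the rank sequence gives block sizes [2, 1].

Assembling the blocks gives the Jordan form J above.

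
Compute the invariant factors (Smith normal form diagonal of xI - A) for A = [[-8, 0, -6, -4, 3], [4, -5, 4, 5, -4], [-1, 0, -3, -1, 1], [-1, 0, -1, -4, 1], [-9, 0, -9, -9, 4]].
x + 5, (x + 2)^3(x + 5)

The Jordan structure of A has elementary divisors (x + 5), (x + 5), (x + 2)^3. Arranging the block sizes at each eigenvalue in decreasing order and taking row products gives the invariant factors.

Invariant factors (smallest first, each dividing the next): x + 5, (x + 2)^3(x + 5).

Check: the last factor (x + 2)^3(x + 5) is the minimal polynomial, and the product (x + 2)^3(x + 5)^2 is the characteristic polynomial.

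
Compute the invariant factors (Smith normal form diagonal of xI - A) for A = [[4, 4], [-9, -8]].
The Jordan structure of A has elementary divisors (x + 2)^2. Arranging the block sizes at each eigenvalue in decreasing order and taking row products gives the invariant factors.

Invariant factors (smallest first, each dividing the next): (x + 2)^2.

Check: the last factor (x + 2)^2 is the minimal polynomial, and the product (x + 2)^2 is the characteristic polynomial.

(x + 2)^2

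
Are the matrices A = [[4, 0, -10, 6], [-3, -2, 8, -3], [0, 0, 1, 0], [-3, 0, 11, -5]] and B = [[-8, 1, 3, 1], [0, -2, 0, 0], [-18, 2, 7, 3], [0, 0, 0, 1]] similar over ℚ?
Both have characteristic polynomial (x - 1)^2(x + 2)^2, but the minimal polynomial of A is (x - 1)^2(x + 2) while the minimal polynomial of B is (x - 1)^2(x + 2)^2. The minimal polynomial is a similarity invariant, so A and B are not similar.

No.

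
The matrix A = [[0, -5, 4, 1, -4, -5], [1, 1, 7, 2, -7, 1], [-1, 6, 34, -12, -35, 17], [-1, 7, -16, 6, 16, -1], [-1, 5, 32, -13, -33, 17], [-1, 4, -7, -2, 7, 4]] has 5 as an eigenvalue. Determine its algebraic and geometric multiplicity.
algebraic multiplicity 3, geometric multiplicity 2

The characteristic polynomial is (x - 5)^3(x + 1)^3, so the factor x - 5 appears with exponent 3: the algebraic multiplicity is 3.

rank(A - 5I) = 4, so the eigenspace has dimension 6 - 4 = 2: the geometric multiplicity is 2.

Since 2 < 3, A is not diagonalizable.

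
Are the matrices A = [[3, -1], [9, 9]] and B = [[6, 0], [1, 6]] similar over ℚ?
Two matrices over a field are similar if and only if they have the same invariant factors.

Both A and B have characteristic polynomial (x - 6)^2 and minimal polynomial (x - 6)^2. Computing further, both have invariant factors (x - 6)^2. Hence A and B are similar.

Yes.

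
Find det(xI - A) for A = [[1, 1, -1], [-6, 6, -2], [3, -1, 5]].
χ_A(x) = (x - 4)^3

xI - A = [[x - 1, -1, 1], [6, x - 6, 2], [-3, 1, x - 5]].

Expanding det(xI - A) along the first row:
det(xI - A) = + (x - 1)·det([[x - 6, 2], [1, x - 5]]) - (-1)·det([[6, 2], [-3, x - 5]]) + (1)·det([[6, x - 6], [-3, 1]]).

Evaluating gives χ_A(x) = x^3 - 12x^2 + 48x - 64 = (x - 4)^3.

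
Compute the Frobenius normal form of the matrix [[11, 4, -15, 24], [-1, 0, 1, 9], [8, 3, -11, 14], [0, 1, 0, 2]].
R = [[0, 0, 0, -25], [1, 0, 0, -10], [0, 1, 0, 9], [0, 0, 1, 2]]

The invariant factors of A (the non-unit diagonal entries of the Smith normal form of xI - A over ℚ[x]) are (x^2 - x - 5)^2, each dividing the next. The characteristic polynomial is their product, (x^2 - x - 5)^2.

The rational canonical form is the block-diagonal matrix of companion matrices C(f_i):
R = [[0, 0, 0, -25], [1, 0, 0, -10], [0, 1, 0, 9], [0, 0, 1, 2]].

Note the characteristic polynomial does not split into linear factors over ℚ, so A has no Jordan form over ℚ; the rational canonical form exists over any field.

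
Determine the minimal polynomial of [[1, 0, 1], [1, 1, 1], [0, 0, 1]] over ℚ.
The characteristic polynomial factors as (x - 1)^3. The minimal polynomial is ∏(x - λ)^{k_λ} where k_λ is the size of the largest Jordan block at λ.

For λ = 1: rank(A - I) = 2, and the largest Jordan block has size 3 (the smallest k with rank((A - I)^k) = rank((A - I)^(k+1))).

So m_A(x) = (x - 1)^3.

m_A(x) = (x - 1)^3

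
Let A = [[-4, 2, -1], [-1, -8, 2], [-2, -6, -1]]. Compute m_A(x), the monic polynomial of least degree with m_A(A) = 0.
The characteristic polynomial factors as (x + 4)^2(x + 5). The minimal polynomial is ∏(x - λ)^{k_λ} where k_λ is the size of the largest Jordan block at λ.

For λ = -5: rank(A + 5I) = 2, and the largest Jordan block has size 1 (the smallest k with rank((A + 5I)^k) = rank((A + 5I)^(k+1))).
For λ = -4: rank(A + 4I) = 2, and the largest Jordan block has size 2 (the smallest k with rank((A + 4I)^k) = rank((A + 4I)^(k+1))).

So m_A(x) = (x + 4)^2(x + 5).

m_A(x) = (x + 4)^2(x + 5)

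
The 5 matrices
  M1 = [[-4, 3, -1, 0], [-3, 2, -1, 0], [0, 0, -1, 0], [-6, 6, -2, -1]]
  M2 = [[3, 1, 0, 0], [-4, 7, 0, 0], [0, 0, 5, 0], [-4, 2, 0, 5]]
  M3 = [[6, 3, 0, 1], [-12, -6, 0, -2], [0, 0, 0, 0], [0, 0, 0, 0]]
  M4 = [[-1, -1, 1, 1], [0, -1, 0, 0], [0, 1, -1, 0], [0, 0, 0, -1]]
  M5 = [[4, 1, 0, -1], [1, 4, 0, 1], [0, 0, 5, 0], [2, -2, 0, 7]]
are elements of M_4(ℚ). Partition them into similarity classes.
4 classes: {M1}, {M2, M5}, {M3}, {M4}

Characteristic polynomials: χ_{M1} = (x + 1)^4, χ_{M2} = (x - 5)^4, χ_{M3} = x^4, χ_{M4} = (x + 1)^4, χ_{M5} = (x - 5)^4.

{M1}: invariant factors x + 1, x + 1, (x + 1)^2.

{M2, M5}: invariant factors x - 5, x - 5, (x - 5)^2.

{M3}: invariant factors x, x, x^2.

{M4}: invariant factors x + 1, (x + 1)^3.

Matrices are similar if and only if their invariant-factor lists agree; the partition into similarity classes is {M1}, {M2, M5}, {M3}, {M4}.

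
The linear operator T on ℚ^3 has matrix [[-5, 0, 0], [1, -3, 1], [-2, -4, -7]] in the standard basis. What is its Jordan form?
The characteristic polynomial is det(xI - A) = (x + 5)^3, so the eigenvalues are -5 (algebraic multiplicity 3).

For λ = -5: rank(A + 5I) = 1, rank((A + 5I)^2) = 0. The eigenspace has dimension 3 - 1 = 2, so there are 2 Jordan blocks; the rank sequence gives block sizes [2, 1].

Assembling the blocks gives the Jordan form J above.

J = [[-5, 1, 0], [0, -5, 0], [0, 0, -5]]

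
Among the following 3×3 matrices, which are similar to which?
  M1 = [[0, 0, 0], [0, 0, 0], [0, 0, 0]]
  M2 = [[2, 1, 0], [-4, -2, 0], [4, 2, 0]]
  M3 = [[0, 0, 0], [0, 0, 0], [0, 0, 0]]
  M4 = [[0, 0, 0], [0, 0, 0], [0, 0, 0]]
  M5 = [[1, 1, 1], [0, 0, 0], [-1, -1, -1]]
2 classes: {M1, M3, M4}, {M2, M5}

Characteristic polynomials: χ_{M1} = x^3, χ_{M2} = x^3, χ_{M3} = x^3, χ_{M4} = x^3, χ_{M5} = x^3.

{M1, M3, M4}: invariant factors x, x, x.

{M2, M5}: invariant factors x, x^2.

Matrices are similar if and only if their invariant-factor lists agree; the partition into similarity classes is {M1, M3, M4}, {M2, M5}.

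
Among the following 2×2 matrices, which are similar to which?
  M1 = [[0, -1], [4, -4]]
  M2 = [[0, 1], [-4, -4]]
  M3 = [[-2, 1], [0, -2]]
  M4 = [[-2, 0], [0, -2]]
2 classes: {M1, M2, M3}, {M4}

Characteristic polynomials: χ_{M1} = (x + 2)^2, χ_{M2} = (x + 2)^2, χ_{M3} = (x + 2)^2, χ_{M4} = (x + 2)^2.

{M1, M2, M3}: invariant factors (x + 2)^2.

{M4}: invariant factors x + 2, x + 2.

Matrices are similar if and only if their invariant-factor lists agree; the partition into similarity classes is {M1, M2, M3}, {M4}.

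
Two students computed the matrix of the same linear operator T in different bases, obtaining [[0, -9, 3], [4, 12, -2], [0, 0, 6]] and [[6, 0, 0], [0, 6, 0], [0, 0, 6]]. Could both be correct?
No.

Both have characteristic polynomial (x - 6)^3, but the minimal polynomial of A is (x - 6)^2 while the minimal polynomial of B is x - 6. The minimal polynomial is a similarity invariant, so A and B are not similar.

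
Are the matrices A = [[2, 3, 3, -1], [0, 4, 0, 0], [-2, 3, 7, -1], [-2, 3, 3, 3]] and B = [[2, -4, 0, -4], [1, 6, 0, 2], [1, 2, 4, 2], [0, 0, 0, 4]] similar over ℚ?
Yes.

Two matrices over a field are similar if and only if they have the same invariant factors.

Both A and B have characteristic polynomial (x - 4)^4 and minimal polynomial (x - 4)^2. Computing further, both have invariant factors x - 4, x - 4, (x - 4)^2. Hence A and B are similar.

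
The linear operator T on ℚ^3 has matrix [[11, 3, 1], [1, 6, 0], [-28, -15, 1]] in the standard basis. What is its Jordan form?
J = [[6, 1, 0], [0, 6, 1], [0, 0, 6]]

The characteristic polynomial is det(xI - A) = (x - 6)^3, so the eigenvalues are 6 (algebraic multiplicity 3).

For λ = 6: rank(A - 6I) = 2, rank((A - 6I)^2) = 1, rank((A - 6I)^3) = 0. The eigenspace has dimension 3 - 2 = 1, so there is 1 Jordan block; the rank sequence gives block sizes [3].

Assembling the blocks gives the Jordan form J above.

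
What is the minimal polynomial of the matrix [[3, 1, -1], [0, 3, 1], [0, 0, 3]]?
m_A(x) = (x - 3)^3

The characteristic polynomial factors as (x - 3)^3. The minimal polynomial is ∏(x - λ)^{k_λ} where k_λ is the size of the largest Jordan block at λ.

For λ = 3: rank(A - 3I) = 2, and the largest Jordan block has size 3 (the smallest k with rank((A - 3I)^k) = rank((A - 3I)^(k+1))).

So m_A(x) = (x - 3)^3.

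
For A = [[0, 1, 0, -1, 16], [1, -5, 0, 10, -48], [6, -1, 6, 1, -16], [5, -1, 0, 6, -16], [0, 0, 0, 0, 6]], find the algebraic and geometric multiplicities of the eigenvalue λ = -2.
The characteristic polynomial is (x - 6)^2(x - 5)(x + 2)^2, so the factor x + 2 appears with exponent 2: the algebraic multiplicity is 2.

rank(A + 2I) = 4, so the eigenspace has dimension 5 - 4 = 1: the geometric multiplicity is 1.

Since 1 < 2, A is not diagonalizable.

algebraic multiplicity 2, geometric multiplicity 1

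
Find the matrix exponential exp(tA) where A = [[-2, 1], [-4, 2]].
e^{tA} = [[1 - 2*t, t], [-4*t, 2*t + 1]]

A has Jordan form J = [[0, 1], [0, 0]] with A = PJP^{-1}, so e^{tA} = P e^{tJ} P^{-1}.

For a Jordan block J_k(λ), e^{tJ_k(λ)} = e^{λt} · (I + tN + t^2 N^2/2! + ... + t^{k-1} N^{k-1}/(k-1)!) where N is the nilpotent superdiagonal part.

Assembling the blocks and conjugating back gives the entries of e^{tA} as shown above.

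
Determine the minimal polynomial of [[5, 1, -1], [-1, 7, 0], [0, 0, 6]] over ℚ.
The characteristic polynomial factors as (x - 6)^3. The minimal polynomial is ∏(x - λ)^{k_λ} where k_λ is the size of the largest Jordan block at λ.

For λ = 6: rank(A - 6I) = 2, and the largest Jordan block has size 3 (the smallest k with rank((A - 6I)^k) = rank((A - 6I)^(k+1))).

So m_A(x) = (x - 6)^3.

m_A(x) = (x - 6)^3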